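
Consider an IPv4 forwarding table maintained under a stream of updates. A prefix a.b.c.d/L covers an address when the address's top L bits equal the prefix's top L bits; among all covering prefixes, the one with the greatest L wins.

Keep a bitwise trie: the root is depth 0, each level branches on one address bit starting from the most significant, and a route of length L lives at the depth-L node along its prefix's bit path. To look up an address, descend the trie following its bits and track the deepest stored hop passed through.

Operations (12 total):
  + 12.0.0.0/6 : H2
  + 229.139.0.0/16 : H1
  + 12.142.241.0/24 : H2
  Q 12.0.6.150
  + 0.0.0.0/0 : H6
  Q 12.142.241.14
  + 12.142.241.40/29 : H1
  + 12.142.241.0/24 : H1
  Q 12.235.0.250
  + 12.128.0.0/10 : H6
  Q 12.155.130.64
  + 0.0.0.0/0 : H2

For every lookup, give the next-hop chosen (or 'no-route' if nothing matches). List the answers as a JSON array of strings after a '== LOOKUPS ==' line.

Process each operation:
  + 12.0.0.0/6 (H2) depth=6
  + 229.139.0.0/16 (H1) depth=16
  + 12.142.241.0/24 (H2) depth=24
  Q 12.0.6.150: descend 00001100 ; hops seen [H2] ; pick H2
  + 0.0.0.0/0 (H6) depth=0
  Q 12.142.241.14: descend 000011001000111011110001 ; hops seen [H6,H2,H2] ; pick H2
  + 12.142.241.40/29 (H1) depth=29
  + 12.142.241.0/24 (H1) depth=24
  Q 12.235.0.250: descend 000011001 ; hops seen [H6,H2] ; pick H2
  + 12.128.0.0/10 (H6) depth=10
  Q 12.155.130.64: descend 00001100100 ; hops seen [H6,H2,H6] ; pick H6
  + 0.0.0.0/0 (H2) depth=0

== LOOKUPS ==
["H2","H2","H2","H6"]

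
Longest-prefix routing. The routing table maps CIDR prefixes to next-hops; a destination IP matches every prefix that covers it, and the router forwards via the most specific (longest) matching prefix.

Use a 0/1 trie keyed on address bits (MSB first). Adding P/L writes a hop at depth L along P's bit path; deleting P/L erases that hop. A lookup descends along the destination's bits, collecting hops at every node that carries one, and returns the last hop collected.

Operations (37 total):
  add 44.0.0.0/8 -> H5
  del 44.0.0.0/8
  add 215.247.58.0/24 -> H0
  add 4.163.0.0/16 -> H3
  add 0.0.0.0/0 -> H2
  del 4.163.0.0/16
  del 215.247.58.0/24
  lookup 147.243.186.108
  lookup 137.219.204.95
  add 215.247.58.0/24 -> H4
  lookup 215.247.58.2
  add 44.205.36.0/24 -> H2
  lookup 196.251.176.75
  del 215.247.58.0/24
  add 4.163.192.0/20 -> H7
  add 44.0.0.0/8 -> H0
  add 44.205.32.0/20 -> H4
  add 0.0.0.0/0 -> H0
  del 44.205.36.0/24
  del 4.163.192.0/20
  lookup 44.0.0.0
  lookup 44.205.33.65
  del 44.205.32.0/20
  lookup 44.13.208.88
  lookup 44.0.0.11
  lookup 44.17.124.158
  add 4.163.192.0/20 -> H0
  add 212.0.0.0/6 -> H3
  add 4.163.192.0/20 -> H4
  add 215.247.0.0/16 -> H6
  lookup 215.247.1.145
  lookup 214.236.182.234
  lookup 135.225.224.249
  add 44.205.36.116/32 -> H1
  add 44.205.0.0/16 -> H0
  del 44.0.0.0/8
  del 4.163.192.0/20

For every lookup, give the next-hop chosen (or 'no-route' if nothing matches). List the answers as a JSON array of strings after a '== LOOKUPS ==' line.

Apply in order:
  add 44.0.0.0/8 -> H5 at depth 8
  del 44.0.0.0/8 (clear depth 8)
  add 215.247.58.0/24 -> H0 at depth 24
  add 4.163.0.0/16 -> H3 at depth 16
  add 0.0.0.0/0 -> H2 at depth 0
  del 4.163.0.0/16 (clear depth 16)
  del 215.247.58.0/24 (clear depth 24)
  ? 147.243.186.108  path d0:H2→d1:-  best=H2
  ? 137.219.204.95  path d0:H2→d1:-  best=H2
  add 215.247.58.0/24 -> H4 at depth 24
  ? 215.247.58.2  path d0:H2→d1:-→d2:-→d3:-→d4:-→d5:-→d6:-→d7:-→d8:-→d9:-→d10:-→d11:-→d12:-→d13:-→d14:-→d15:-→d16:-→d17:-→d18:-→d19:-→d20:-→d21:-→d22:-→d23:-→d24:H4  best=H4
  add 44.205.36.0/24 -> H2 at depth 24
  ? 196.251.176.75  path d0:H2→d1:-→d2:-→d3:-  best=H2
  del 215.247.58.0/24 (clear depth 24)
  add 4.163.192.0/20 -> H7 at depth 20
  add 44.0.0.0/8 -> H0 at depth 8
  add 44.205.32.0/20 -> H4 at depth 20
  add 0.0.0.0/0 -> H0 at depth 0
  del 44.205.36.0/24 (clear depth 24)
  del 4.163.192.0/20 (clear depth 20)
  ? 44.0.0.0  path d0:H0→d1:-→d2:-→d3:-→d4:-→d5:-→d6:-→d7:-→d8:H0  best=H0
  ? 44.205.33.65  path d0:H0→d1:-→d2:-→d3:-→d4:-→d5:-→d6:-→d7:-→d8:H0→d9:-→d10:-→d11:-→d12:-→d13:-→d14:-→d15:-→d16:-→d17:-→d18:-→d19:-→d20:H4→d21:-  best=H4
  del 44.205.32.0/20 (clear depth 20)
  ? 44.13.208.88  path d0:H0→d1:-→d2:-→d3:-→d4:-→d5:-→d6:-→d7:-→d8:H0  best=H0
  ? 44.0.0.11  path d0:H0→d1:-→d2:-→d3:-→d4:-→d5:-→d6:-→d7:-→d8:H0  best=H0
  ? 44.17.124.158  path d0:H0→d1:-→d2:-→d3:-→d4:-→d5:-→d6:-→d7:-→d8:H0  best=H0
  add 4.163.192.0/20 -> H0 at depth 20
  add 212.0.0.0/6 -> H3 at depth 6
  add 4.163.192.0/20 -> H4 at depth 20
  add 215.247.0.0/16 -> H6 at depth 16
  ? 215.247.1.145  path d0:H0→d1:-→d2:-→d3:-→d4:-→d5:-→d6:H3→d7:-→d8:-→d9:-→d10:-→d11:-→d12:-→d13:-→d14:-→d15:-→d16:H6→d17:-→d18:-  best=H6
  ? 214.236.182.234  path d0:H0→d1:-→d2:-→d3:-→d4:-→d5:-→d6:H3→d7:-  best=H3
  ? 135.225.224.249  path d0:H0→d1:-  best=H0
  add 44.205.36.116/32 -> H1 at depth 32
  add 44.205.0.0/16 -> H0 at depth 16
  del 44.0.0.0/8 (clear depth 8)
  del 4.163.192.0/20 (clear depth 20)

== LOOKUPS ==
["H2","H2","H4","H2","H0","H4","H0","H0","H0","H6","H3","H0"]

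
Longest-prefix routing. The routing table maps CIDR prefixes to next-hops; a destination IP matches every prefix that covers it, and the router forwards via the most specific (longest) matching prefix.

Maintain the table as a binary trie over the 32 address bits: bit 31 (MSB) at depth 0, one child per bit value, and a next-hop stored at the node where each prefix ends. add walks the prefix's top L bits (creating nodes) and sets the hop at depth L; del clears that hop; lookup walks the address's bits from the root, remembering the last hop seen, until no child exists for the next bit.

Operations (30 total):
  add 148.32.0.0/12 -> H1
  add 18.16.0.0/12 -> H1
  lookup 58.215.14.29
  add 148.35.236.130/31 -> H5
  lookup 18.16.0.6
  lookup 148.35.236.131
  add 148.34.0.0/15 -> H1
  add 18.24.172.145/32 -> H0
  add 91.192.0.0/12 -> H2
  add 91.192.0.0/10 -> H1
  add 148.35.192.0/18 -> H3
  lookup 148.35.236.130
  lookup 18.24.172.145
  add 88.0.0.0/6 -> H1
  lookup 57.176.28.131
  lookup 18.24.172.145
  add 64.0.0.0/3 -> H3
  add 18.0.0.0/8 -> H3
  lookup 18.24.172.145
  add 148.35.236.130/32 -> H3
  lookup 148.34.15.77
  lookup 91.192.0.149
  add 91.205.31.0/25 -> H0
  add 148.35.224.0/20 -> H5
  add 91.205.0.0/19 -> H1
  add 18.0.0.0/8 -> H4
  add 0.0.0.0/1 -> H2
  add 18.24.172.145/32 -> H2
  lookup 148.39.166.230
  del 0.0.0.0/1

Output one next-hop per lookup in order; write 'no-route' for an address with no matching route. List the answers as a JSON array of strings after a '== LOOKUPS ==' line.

Trace:
  + 148.32.0.0/12 (H1) depth=12
  + 18.16.0.0/12 (H1) depth=12
  Q 58.215.14.29: descend 00 ; hops seen [∅] ; pick no-route
  + 148.35.236.130/31 (H5) depth=31
  Q 18.16.0.6: descend 000100100001 ; hops seen [H1] ; pick H1
  Q 148.35.236.131: descend 1001010000100011111011001000001 ; hops seen [H1,H5] ; pick H5
  + 148.34.0.0/15 (H1) depth=15
  + 18.24.172.145/32 (H0) depth=32
  + 91.192.0.0/12 (H2) depth=12
  + 91.192.0.0/10 (H1) depth=10
  + 148.35.192.0/18 (H3) depth=18
  Q 148.35.236.130: descend 1001010000100011111011001000001 ; hops seen [H1,H1,H3,H5] ; pick H5
  Q 18.24.172.145: descend 00010010000110001010110010010001 ; hops seen [H1,H0] ; pick H0
  + 88.0.0.0/6 (H1) depth=6
  Q 57.176.28.131: descend 00 ; hops seen [∅] ; pick no-route
  Q 18.24.172.145: descend 00010010000110001010110010010001 ; hops seen [H1,H0] ; pick H0
  + 64.0.0.0/3 (H3) depth=3
  + 18.0.0.0/8 (H3) depth=8
  Q 18.24.172.145: descend 00010010000110001010110010010001 ; hops seen [H3,H1,H0] ; pick H0
  + 148.35.236.130/32 (H3) depth=32
  Q 148.34.15.77: descend 100101000010001 ; hops seen [H1,H1] ; pick H1
  Q 91.192.0.149: descend 010110111100 ; hops seen [H3,H1,H1,H2] ; pick H2
  + 91.205.31.0/25 (H0) depth=25
  + 148.35.224.0/20 (H5) depth=20
  + 91.205.0.0/19 (H1) depth=19
  + 18.0.0.0/8 (H4) depth=8
  + 0.0.0.0/1 (H2) depth=1
  + 18.24.172.145/32 (H2) depth=32
  Q 148.39.166.230: descend 1001010000100 ; hops seen [H1] ; pick H1
  - 0.0.0.0/1 clear@1

== LOOKUPS ==
["no-route","H1","H5","H5","H0","no-route","H0","H0","H1","H2","H1"]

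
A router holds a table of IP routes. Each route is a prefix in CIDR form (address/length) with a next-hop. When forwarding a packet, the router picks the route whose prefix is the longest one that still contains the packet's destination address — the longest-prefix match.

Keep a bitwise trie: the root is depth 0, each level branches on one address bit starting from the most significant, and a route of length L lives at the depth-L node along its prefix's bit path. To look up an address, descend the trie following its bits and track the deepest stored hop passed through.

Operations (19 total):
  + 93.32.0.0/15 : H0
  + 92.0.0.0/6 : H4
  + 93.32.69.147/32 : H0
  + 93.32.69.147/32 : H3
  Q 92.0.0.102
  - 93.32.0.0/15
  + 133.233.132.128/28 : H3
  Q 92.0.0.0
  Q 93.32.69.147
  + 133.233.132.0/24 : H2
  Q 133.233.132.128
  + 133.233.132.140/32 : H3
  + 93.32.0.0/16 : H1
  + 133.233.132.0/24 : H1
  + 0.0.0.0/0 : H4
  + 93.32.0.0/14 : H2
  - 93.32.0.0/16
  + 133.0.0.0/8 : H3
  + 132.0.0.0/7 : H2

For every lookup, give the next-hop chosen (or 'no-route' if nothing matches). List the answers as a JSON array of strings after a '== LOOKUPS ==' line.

Apply in order:
  add 93.32.0.0/15 -> H0 at depth 15
  add 92.0.0.0/6 -> H4 at depth 6
  add 93.32.69.147/32 -> H0 at depth 32
  add 93.32.69.147/32 -> H3 at depth 32
  Q 92.0.0.102: descend 0101110 ; hops seen [H4] ; pick H4
  del 93.32.0.0/15 (clear depth 15)
  add 133.233.132.128/28 -> H3 at depth 28
  Q 92.0.0.0: descend 0101110 ; hops seen [H4] ; pick H4
  Q 93.32.69.147: descend 01011101001000000100010110010011 ; hops seen [H4,H3] ; pick H3
  add 133.233.132.0/24 -> H2 at depth 24
  Q 133.233.132.128: descend 1000010111101001100001001000 ; hops seen [H2,H3] ; pick H3
  add 133.233.132.140/32 -> H3 at depth 32
  add 93.32.0.0/16 -> H1 at depth 16
  add 133.233.132.0/24 -> H1 at depth 24
  add 0.0.0.0/0 -> H4 at depth 0
  add 93.32.0.0/14 -> H2 at depth 14
  del 93.32.0.0/16 (clear depth 16)
  add 133.0.0.0/8 -> H3 at depth 8
  add 132.0.0.0/7 -> H2 at depth 7

== LOOKUPS ==
["H4","H4","H3","H3"]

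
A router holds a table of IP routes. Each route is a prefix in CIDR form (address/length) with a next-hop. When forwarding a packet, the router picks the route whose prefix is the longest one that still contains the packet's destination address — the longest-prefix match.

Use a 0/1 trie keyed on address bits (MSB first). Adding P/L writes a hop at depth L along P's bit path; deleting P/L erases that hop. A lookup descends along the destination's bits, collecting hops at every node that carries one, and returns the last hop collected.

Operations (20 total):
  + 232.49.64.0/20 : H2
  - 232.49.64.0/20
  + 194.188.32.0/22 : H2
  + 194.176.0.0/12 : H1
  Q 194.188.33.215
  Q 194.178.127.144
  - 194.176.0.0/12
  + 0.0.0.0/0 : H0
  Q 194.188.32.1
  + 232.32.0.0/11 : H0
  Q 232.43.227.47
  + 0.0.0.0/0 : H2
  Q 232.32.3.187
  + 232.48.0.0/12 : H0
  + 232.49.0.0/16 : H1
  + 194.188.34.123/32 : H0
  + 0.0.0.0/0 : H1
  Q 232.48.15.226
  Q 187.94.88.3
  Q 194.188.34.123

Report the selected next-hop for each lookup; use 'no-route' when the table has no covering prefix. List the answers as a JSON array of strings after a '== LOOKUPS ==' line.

Apply in order:
  + 232.49.64.0/20 (H2) depth=20
  - 232.49.64.0/20 clear@20
  + 194.188.32.0/22 (H2) depth=22
  + 194.176.0.0/12 (H1) depth=12
  lookup 194.188.33.215: bits 1100001010111100001000 walk d0:-→d1:-→d2:-→d3:-→d4:-→d5:-→d6:-→d7:-→d8:-→d9:-→d10:-→d11:-→d12:H1→d13:-→d14:-→d15:-→d16:-→d17:-→d18:-→d19:-→d20:-→d21:-→d22:H2 -> H2
  lookup 194.178.127.144: bits 110000101011 walk d0:-→d1:-→d2:-→d3:-→d4:-→d5:-→d6:-→d7:-→d8:-→d9:-→d10:-→d11:-→d12:H1 -> H1
  - 194.176.0.0/12 clear@12
  + 0.0.0.0/0 (H0) depth=0
  lookup 194.188.32.1: bits 1100001010111100001000 walk d0:H0→d1:-→d2:-→d3:-→d4:-→d5:-→d6:-→d7:-→d8:-→d9:-→d10:-→d11:-→d12:-→d13:-→d14:-→d15:-→d16:-→d17:-→d18:-→d19:-→d20:-→d21:-→d22:H2 -> H2
  + 232.32.0.0/11 (H0) depth=11
  lookup 232.43.227.47: bits 11101000001 walk d0:H0→d1:-→d2:-→d3:-→d4:-→d5:-→d6:-→d7:-→d8:-→d9:-→d10:-→d11:H0 -> H0
  + 0.0.0.0/0 (H2) depth=0
  lookup 232.32.3.187: bits 11101000001 walk d0:H2→d1:-→d2:-→d3:-→d4:-→d5:-→d6:-→d7:-→d8:-→d9:-→d10:-→d11:H0 -> H0
  + 232.48.0.0/12 (H0) depth=12
  + 232.49.0.0/16 (H1) depth=16
  + 194.188.34.123/32 (H0) depth=32
  + 0.0.0.0/0 (H1) depth=0
  lookup 232.48.15.226: bits 111010000011000 walk d0:H1→d1:-→d2:-→d3:-→d4:-→d5:-→d6:-→d7:-→d8:-→d9:-→d10:-→d11:H0→d12:H0→d13:-→d14:-→d15:- -> H0
  lookup 187.94.88.3: bits 1 walk d0:H1→d1:- -> H1
  lookup 194.188.34.123: bits 11000010101111000010001001111011 walk d0:H1→d1:-→d2:-→d3:-→d4:-→d5:-→d6:-→d7:-→d8:-→d9:-→d10:-→d11:-→d12:-→d13:-→d14:-→d15:-→d16:-→d17:-→d18:-→d19:-→d20:-→d21:-→d22:H2→d23:-→d24:-→d25:-→d26:-→d27:-→d28:-→d29:-→d30:-→d31:-→d32:H0 -> H0

== LOOKUPS ==
["H2","H1","H2","H0","H0","H0","H1","H0"]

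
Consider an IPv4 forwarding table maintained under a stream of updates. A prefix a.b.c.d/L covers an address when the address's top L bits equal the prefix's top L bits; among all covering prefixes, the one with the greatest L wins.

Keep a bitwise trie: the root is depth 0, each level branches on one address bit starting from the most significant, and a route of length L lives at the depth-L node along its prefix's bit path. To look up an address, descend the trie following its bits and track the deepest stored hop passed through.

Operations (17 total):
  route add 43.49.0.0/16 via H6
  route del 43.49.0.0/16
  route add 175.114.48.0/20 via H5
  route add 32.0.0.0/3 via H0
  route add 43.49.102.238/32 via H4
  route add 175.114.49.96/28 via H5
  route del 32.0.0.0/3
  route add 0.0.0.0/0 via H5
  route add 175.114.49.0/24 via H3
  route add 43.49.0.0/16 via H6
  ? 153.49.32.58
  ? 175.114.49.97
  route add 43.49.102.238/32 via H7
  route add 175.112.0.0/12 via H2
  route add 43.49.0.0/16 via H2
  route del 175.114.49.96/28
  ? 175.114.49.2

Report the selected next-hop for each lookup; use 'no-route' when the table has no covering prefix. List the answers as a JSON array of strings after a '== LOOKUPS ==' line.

Trace:
  + 43.49.0.0/16 (H6) depth=16
  del 43.49.0.0/16 (clear depth 16)
  + 175.114.48.0/20 (H5) depth=20
  + 32.0.0.0/3 (H0) depth=3
  + 43.49.102.238/32 (H4) depth=32
  + 175.114.49.96/28 (H5) depth=28
  del 32.0.0.0/3 (clear depth 3)
  + 0.0.0.0/0 (H5) depth=0
  + 175.114.49.0/24 (H3) depth=24
  + 43.49.0.0/16 (H6) depth=16
  Q 153.49.32.58: descend 10 ; hops seen [H5] ; pick H5
  Q 175.114.49.97: descend 1010111101110010001100010110 ; hops seen [H5,H5,H3,H5] ; pick H5
  + 43.49.102.238/32 (H7) depth=32
  + 175.112.0.0/12 (H2) depth=12
  + 43.49.0.0/16 (H2) depth=16
  del 175.114.49.96/28 (clear depth 28)
  Q 175.114.49.2: descend 1010111101110010001100010 ; hops seen [H5,H2,H5,H3] ; pick H3

== LOOKUPS ==
["H5","H5","H3"]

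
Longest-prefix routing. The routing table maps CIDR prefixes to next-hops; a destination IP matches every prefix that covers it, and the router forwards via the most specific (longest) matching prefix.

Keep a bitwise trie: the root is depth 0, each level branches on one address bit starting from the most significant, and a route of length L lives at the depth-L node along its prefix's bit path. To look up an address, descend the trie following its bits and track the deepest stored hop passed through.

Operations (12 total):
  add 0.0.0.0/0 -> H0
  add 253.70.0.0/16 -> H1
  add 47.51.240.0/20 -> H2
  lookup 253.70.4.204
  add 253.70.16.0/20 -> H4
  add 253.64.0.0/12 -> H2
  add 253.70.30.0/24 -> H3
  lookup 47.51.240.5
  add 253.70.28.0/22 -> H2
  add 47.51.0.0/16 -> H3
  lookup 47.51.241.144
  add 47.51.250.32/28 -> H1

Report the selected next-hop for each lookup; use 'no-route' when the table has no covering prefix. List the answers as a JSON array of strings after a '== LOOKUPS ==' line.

Process each operation:
  + 0.0.0.0/0 (H0) depth=0
  + 253.70.0.0/16 (H1) depth=16
  + 47.51.240.0/20 (H2) depth=20
  ? 253.70.4.204  path d0:H0→d1:-→d2:-→d3:-→d4:-→d5:-→d6:-→d7:-→d8:-→d9:-→d10:-→d11:-→d12:-→d13:-→d14:-→d15:-→d16:H1  best=H1
  + 253.70.16.0/20 (H4) depth=20
  + 253.64.0.0/12 (H2) depth=12
  + 253.70.30.0/24 (H3) depth=24
  ? 47.51.240.5  path d0:H0→d1:-→d2:-→d3:-→d4:-→d5:-→d6:-→d7:-→d8:-→d9:-→d10:-→d11:-→d12:-→d13:-→d14:-→d15:-→d16:-→d17:-→d18:-→d19:-→d20:H2  best=H2
  + 253.70.28.0/22 (H2) depth=22
  + 47.51.0.0/16 (H3) depth=16
  ? 47.51.241.144  path d0:H0→d1:-→d2:-→d3:-→d4:-→d5:-→d6:-→d7:-→d8:-→d9:-→d10:-→d11:-→d12:-→d13:-→d14:-→d15:-→d16:H3→d17:-→d18:-→d19:-→d20:H2  best=H2
  + 47.51.250.32/28 (H1) depth=28

== LOOKUPS ==
["H1","H2","H2"]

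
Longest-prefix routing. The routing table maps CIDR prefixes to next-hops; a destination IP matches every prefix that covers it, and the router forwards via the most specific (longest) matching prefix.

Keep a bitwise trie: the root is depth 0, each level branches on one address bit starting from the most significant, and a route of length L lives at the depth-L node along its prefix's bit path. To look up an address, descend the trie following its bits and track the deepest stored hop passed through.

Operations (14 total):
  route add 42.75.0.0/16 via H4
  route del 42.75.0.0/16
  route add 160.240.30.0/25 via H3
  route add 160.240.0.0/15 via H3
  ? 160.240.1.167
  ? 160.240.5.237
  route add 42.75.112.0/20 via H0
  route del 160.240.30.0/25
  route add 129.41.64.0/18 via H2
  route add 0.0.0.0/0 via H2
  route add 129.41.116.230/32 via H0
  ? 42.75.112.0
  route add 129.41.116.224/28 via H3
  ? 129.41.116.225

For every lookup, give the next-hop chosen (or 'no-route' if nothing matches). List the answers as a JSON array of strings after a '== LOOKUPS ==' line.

Trace:
  add 42.75.0.0/16 -> H4 at depth 16
  - 42.75.0.0/16 clear@16
  add 160.240.30.0/25 -> H3 at depth 25
  add 160.240.0.0/15 -> H3 at depth 15
  lookup 160.240.1.167: bits 1010000011110000000 walk d0:-→d1:-→d2:-→d3:-→d4:-→d5:-→d6:-→d7:-→d8:-→d9:-→d10:-→d11:-→d12:-→d13:-→d14:-→d15:H3→d16:-→d17:-→d18:-→d19:- -> H3
  lookup 160.240.5.237: bits 1010000011110000000 walk d0:-→d1:-→d2:-→d3:-→d4:-→d5:-→d6:-→d7:-→d8:-→d9:-→d10:-→d11:-→d12:-→d13:-→d14:-→d15:H3→d16:-→d17:-→d18:-→d19:- -> H3
  add 42.75.112.0/20 -> H0 at depth 20
  - 160.240.30.0/25 clear@25
  add 129.41.64.0/18 -> H2 at depth 18
  add 0.0.0.0/0 -> H2 at depth 0
  add 129.41.116.230/32 -> H0 at depth 32
  lookup 42.75.112.0: bits 00101010010010110111 walk d0:H2→d1:-→d2:-→d3:-→d4:-→d5:-→d6:-→d7:-→d8:-→d9:-→d10:-→d11:-→d12:-→d13:-→d14:-→d15:-→d16:-→d17:-→d18:-→d19:-→d20:H0 -> H0
  add 129.41.116.224/28 -> H3 at depth 28
  lookup 129.41.116.225: bits 10000001001010010111010011100 walk d0:H2→d1:-→d2:-→d3:-→d4:-→d5:-→d6:-→d7:-→d8:-→d9:-→d10:-→d11:-→d12:-→d13:-→d14:-→d15:-→d16:-→d17:-→d18:H2→d19:-→d20:-→d21:-→d22:-→d23:-→d24:-→d25:-→d26:-→d27:-→d28:H3→d29:- -> H3

== LOOKUPS ==
["H3","H3","H0","H3"]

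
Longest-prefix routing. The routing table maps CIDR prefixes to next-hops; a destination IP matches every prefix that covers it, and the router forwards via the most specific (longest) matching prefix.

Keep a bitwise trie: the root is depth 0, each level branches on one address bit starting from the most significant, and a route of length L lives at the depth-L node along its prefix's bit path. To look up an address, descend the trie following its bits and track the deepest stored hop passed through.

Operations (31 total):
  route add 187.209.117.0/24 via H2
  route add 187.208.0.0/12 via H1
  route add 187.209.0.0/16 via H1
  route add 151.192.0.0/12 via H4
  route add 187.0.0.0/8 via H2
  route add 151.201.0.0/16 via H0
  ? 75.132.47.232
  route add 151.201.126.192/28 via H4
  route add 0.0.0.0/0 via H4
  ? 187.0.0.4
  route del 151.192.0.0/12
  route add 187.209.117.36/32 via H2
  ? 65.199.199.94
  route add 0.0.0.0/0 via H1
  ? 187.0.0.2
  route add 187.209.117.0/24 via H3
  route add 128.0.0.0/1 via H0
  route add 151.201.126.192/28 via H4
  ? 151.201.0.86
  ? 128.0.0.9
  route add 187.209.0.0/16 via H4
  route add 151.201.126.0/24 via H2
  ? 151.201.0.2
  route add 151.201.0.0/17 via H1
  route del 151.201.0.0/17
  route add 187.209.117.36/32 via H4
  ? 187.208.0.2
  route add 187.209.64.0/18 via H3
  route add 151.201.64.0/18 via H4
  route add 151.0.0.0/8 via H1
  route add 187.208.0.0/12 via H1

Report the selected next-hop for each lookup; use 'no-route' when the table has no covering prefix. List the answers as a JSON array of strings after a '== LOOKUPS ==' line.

Apply in order:
  add 187.209.117.0/24 -> H2 at depth 24
  add 187.208.0.0/12 -> H1 at depth 12
  add 187.209.0.0/16 -> H1 at depth 16
  add 151.192.0.0/12 -> H4 at depth 12
  add 187.0.0.0/8 -> H2 at depth 8
  add 151.201.0.0/16 -> H0 at depth 16
  Q 75.132.47.232: descend ε ; hops seen [∅] ; pick no-route
  add 151.201.126.192/28 -> H4 at depth 28
  add 0.0.0.0/0 -> H4 at depth 0
  Q 187.0.0.4: descend 10111011 ; hops seen [H4,H2] ; pick H2
  - 151.192.0.0/12 clear@12
  add 187.209.117.36/32 -> H2 at depth 32
  Q 65.199.199.94: descend ε ; hops seen [H4] ; pick H4
  add 0.0.0.0/0 -> H1 at depth 0
  Q 187.0.0.2: descend 10111011 ; hops seen [H1,H2] ; pick H2
  add 187.209.117.0/24 -> H3 at depth 24
  add 128.0.0.0/1 -> H0 at depth 1
  add 151.201.126.192/28 -> H4 at depth 28
  Q 151.201.0.86: descend 10010111110010010 ; hops seen [H1,H0,H0] ; pick H0
  Q 128.0.0.9: descend 100 ; hops seen [H1,H0] ; pick H0
  add 187.209.0.0/16 -> H4 at depth 16
  add 151.201.126.0/24 -> H2 at depth 24
  Q 151.201.0.2: descend 10010111110010010 ; hops seen [H1,H0,H0] ; pick H0
  add 151.201.0.0/17 -> H1 at depth 17
  - 151.201.0.0/17 clear@17
  add 187.209.117.36/32 -> H4 at depth 32
  Q 187.208.0.2: descend 101110111101000 ; hops seen [H1,H0,H2,H1] ; pick H1
  add 187.209.64.0/18 -> H3 at depth 18
  add 151.201.64.0/18 -> H4 at depth 18
  add 151.0.0.0/8 -> H1 at depth 8
  add 187.208.0.0/12 -> H1 at depth 12

== LOOKUPS ==
["no-route","H2","H4","H2","H0","H0","H0","H1"]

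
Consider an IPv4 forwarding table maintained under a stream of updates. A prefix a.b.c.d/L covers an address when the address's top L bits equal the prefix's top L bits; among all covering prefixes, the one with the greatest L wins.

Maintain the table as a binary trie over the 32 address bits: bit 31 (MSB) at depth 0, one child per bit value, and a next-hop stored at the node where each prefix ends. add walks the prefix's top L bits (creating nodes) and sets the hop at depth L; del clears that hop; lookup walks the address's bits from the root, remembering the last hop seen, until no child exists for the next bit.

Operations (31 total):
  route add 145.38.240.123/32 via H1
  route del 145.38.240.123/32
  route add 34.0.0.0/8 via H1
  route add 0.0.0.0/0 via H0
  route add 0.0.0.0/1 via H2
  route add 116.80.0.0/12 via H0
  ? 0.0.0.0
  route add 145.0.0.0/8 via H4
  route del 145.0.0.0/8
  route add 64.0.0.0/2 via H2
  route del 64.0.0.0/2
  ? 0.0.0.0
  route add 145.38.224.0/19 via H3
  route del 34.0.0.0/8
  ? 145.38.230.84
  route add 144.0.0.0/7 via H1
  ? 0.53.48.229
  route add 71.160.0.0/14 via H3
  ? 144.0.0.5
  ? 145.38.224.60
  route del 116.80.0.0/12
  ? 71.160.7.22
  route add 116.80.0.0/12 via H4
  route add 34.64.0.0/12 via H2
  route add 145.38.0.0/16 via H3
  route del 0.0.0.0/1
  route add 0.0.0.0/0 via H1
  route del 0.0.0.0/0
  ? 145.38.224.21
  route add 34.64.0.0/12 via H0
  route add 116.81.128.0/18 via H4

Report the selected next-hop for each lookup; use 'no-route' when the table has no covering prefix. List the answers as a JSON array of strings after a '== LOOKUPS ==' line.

Process each operation:
  add 145.38.240.123/32 -> H1 at depth 32
  - 145.38.240.123/32 clear@32
  add 34.0.0.0/8 -> H1 at depth 8
  add 0.0.0.0/0 -> H0 at depth 0
  add 0.0.0.0/1 -> H2 at depth 1
  add 116.80.0.0/12 -> H0 at depth 12
  Q 0.0.0.0: descend 00 ; hops seen [H0,H2] ; pick H2
  add 145.0.0.0/8 -> H4 at depth 8
  - 145.0.0.0/8 clear@8
  add 64.0.0.0/2 -> H2 at depth 2
  - 64.0.0.0/2 clear@2
  Q 0.0.0.0: descend 00 ; hops seen [H0,H2] ; pick H2
  add 145.38.224.0/19 -> H3 at depth 19
  - 34.0.0.0/8 clear@8
  Q 145.38.230.84: descend 1001000100100110111 ; hops seen [H0,H3] ; pick H3
  add 144.0.0.0/7 -> H1 at depth 7
  Q 0.53.48.229: descend 00 ; hops seen [H0,H2] ; pick H2
  add 71.160.0.0/14 -> H3 at depth 14
  Q 144.0.0.5: descend 1001000 ; hops seen [H0,H1] ; pick H1
  Q 145.38.224.60: descend 1001000100100110111 ; hops seen [H0,H1,H3] ; pick H3
  - 116.80.0.0/12 clear@12
  Q 71.160.7.22: descend 01000111101000 ; hops seen [H0,H2,H3] ; pick H3
  add 116.80.0.0/12 -> H4 at depth 12
  add 34.64.0.0/12 -> H2 at depth 12
  add 145.38.0.0/16 -> H3 at depth 16
  - 0.0.0.0/1 clear@1
  add 0.0.0.0/0 -> H1 at depth 0
  - 0.0.0.0/0 clear@0
  Q 145.38.224.21: descend 1001000100100110111 ; hops seen [H1,H3,H3] ; pick H3
  add 34.64.0.0/12 -> H0 at depth 12
  add 116.81.128.0/18 -> H4 at depth 18

== LOOKUPS ==
["H2","H2","H3","H2","H1","H3","H3","H3"]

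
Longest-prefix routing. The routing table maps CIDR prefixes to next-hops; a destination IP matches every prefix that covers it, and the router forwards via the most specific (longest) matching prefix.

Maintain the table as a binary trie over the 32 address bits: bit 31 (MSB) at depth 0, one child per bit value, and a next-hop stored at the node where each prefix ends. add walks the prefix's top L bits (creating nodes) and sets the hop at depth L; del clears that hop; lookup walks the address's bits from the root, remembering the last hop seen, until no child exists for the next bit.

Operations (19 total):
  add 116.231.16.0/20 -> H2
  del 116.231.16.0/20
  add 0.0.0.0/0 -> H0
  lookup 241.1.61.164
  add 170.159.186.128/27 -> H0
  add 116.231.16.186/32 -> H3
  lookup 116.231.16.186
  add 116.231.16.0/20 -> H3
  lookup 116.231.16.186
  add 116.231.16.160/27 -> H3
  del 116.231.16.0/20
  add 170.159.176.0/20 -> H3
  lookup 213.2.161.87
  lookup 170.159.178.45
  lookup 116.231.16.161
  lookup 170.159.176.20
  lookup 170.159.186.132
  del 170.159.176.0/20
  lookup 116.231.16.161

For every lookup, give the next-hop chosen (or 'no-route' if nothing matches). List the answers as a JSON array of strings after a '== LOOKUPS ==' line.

Apply in order:
  add 116.231.16.0/20 -> H2 at depth 20
  - 116.231.16.0/20 clear@20
  add 0.0.0.0/0 -> H0 at depth 0
  Q 241.1.61.164: descend ε ; hops seen [H0] ; pick H0
  add 170.159.186.128/27 -> H0 at depth 27
  add 116.231.16.186/32 -> H3 at depth 32
  Q 116.231.16.186: descend 01110100111001110001000010111010 ; hops seen [H0,H3] ; pick H3
  add 116.231.16.0/20 -> H3 at depth 20
  Q 116.231.16.186: descend 01110100111001110001000010111010 ; hops seen [H0,H3,H3] ; pick H3
  add 116.231.16.160/27 -> H3 at depth 27
  - 116.231.16.0/20 clear@20
  add 170.159.176.0/20 -> H3 at depth 20
  Q 213.2.161.87: descend 1 ; hops seen [H0] ; pick H0
  Q 170.159.178.45: descend 10101010100111111011 ; hops seen [H0,H3] ; pick H3
  Q 116.231.16.161: descend 011101001110011100010000101 ; hops seen [H0,H3] ; pick H3
  Q 170.159.176.20: descend 10101010100111111011 ; hops seen [H0,H3] ; pick H3
  Q 170.159.186.132: descend 101010101001111110111010100 ; hops seen [H0,H3,H0] ; pick H0
  - 170.159.176.0/20 clear@20
  Q 116.231.16.161: descend 011101001110011100010000101 ; hops seen [H0,H3] ; pick H3

== LOOKUPS ==
["H0","H3","H3","H0","H3","H3","H3","H0","H3"]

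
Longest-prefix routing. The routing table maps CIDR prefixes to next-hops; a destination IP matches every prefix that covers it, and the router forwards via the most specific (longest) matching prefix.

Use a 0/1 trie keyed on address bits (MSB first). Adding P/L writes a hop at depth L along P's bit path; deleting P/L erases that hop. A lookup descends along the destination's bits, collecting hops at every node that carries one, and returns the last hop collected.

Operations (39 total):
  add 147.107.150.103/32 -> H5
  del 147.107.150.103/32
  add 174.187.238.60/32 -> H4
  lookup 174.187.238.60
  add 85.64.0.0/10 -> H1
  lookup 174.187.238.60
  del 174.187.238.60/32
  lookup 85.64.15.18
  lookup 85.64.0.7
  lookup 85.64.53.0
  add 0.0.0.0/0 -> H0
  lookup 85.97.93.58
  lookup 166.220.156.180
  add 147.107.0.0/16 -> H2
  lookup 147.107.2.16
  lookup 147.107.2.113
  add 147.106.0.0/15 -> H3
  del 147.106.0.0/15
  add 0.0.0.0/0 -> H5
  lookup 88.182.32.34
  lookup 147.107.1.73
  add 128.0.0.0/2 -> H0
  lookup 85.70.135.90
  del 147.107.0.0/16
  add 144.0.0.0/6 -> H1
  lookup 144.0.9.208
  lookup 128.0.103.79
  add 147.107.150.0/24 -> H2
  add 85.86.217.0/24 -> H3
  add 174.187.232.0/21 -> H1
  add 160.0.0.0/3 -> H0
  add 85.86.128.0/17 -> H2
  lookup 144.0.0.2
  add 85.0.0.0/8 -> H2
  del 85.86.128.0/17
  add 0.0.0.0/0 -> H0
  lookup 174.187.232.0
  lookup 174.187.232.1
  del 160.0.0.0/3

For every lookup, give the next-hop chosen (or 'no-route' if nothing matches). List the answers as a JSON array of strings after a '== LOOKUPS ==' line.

Apply in order:
  add 147.107.150.103/32 -> H5 at depth 32
  - 147.107.150.103/32 clear@32
  add 174.187.238.60/32 -> H4 at depth 32
  lookup 174.187.238.60: bits 10101110101110111110111000111100 walk d0:-→d1:-→d2:-→d3:-→d4:-→d5:-→d6:-→d7:-→d8:-→d9:-→d10:-→d11:-→d12:-→d13:-→d14:-→d15:-→d16:-→d17:-→d18:-→d19:-→d20:-→d21:-→d22:-→d23:-→d24:-→d25:-→d26:-→d27:-→d28:-→d29:-→d30:-→d31:-→d32:H4 -> H4
  add 85.64.0.0/10 -> H1 at depth 10
  lookup 174.187.238.60: bits 10101110101110111110111000111100 walk d0:-→d1:-→d2:-→d3:-→d4:-→d5:-→d6:-→d7:-→d8:-→d9:-→d10:-→d11:-→d12:-→d13:-→d14:-→d15:-→d16:-→d17:-→d18:-→d19:-→d20:-→d21:-→d22:-→d23:-→d24:-→d25:-→d26:-→d27:-→d28:-→d29:-→d30:-→d31:-→d32:H4 -> H4
  - 174.187.238.60/32 clear@32
  lookup 85.64.15.18: bits 0101010101 walk d0:-→d1:-→d2:-→d3:-→d4:-→d5:-→d6:-→d7:-→d8:-→d9:-→d10:H1 -> H1
  lookup 85.64.0.7: bits 0101010101 walk d0:-→d1:-→d2:-→d3:-→d4:-→d5:-→d6:-→d7:-→d8:-→d9:-→d10:H1 -> H1
  lookup 85.64.53.0: bits 0101010101 walk d0:-→d1:-→d2:-→d3:-→d4:-→d5:-→d6:-→d7:-→d8:-→d9:-→d10:H1 -> H1
  add 0.0.0.0/0 -> H0 at depth 0
  lookup 85.97.93.58: bits 0101010101 walk d0:H0→d1:-→d2:-→d3:-→d4:-→d5:-→d6:-→d7:-→d8:-→d9:-→d10:H1 -> H1
  lookup 166.220.156.180: bits 1010 walk d0:H0→d1:-→d2:-→d3:-→d4:- -> H0
  add 147.107.0.0/16 -> H2 at depth 16
  lookup 147.107.2.16: bits 1001001101101011 walk d0:H0→d1:-→d2:-→d3:-→d4:-→d5:-→d6:-→d7:-→d8:-→d9:-→d10:-→d11:-→d12:-→d13:-→d14:-→d15:-→d16:H2 -> H2
  lookup 147.107.2.113: bits 1001001101101011 walk d0:H0→d1:-→d2:-→d3:-→d4:-→d5:-→d6:-→d7:-→d8:-→d9:-→d10:-→d11:-→d12:-→d13:-→d14:-→d15:-→d16:H2 -> H2
  add 147.106.0.0/15 -> H3 at depth 15
  - 147.106.0.0/15 clear@15
  add 0.0.0.0/0 -> H5 at depth 0
  lookup 88.182.32.34: bits 0101 walk d0:H5→d1:-→d2:-→d3:-→d4:- -> H5
  lookup 147.107.1.73: bits 1001001101101011 walk d0:H5→d1:-→d2:-→d3:-→d4:-→d5:-→d6:-→d7:-→d8:-→d9:-→d10:-→d11:-→d12:-→d13:-→d14:-→d15:-→d16:H2 -> H2
  add 128.0.0.0/2 -> H0 at depth 2
  lookup 85.70.135.90: bits 0101010101 walk d0:H5→d1:-→d2:-→d3:-→d4:-→d5:-→d6:-→d7:-→d8:-→d9:-→d10:H1 -> H1
  - 147.107.0.0/16 clear@16
  add 144.0.0.0/6 -> H1 at depth 6
  lookup 144.0.9.208: bits 100100 walk d0:H5→d1:-→d2:H0→d3:-→d4:-→d5:-→d6:H1 -> H1
  lookup 128.0.103.79: bits 100 walk d0:H5→d1:-→d2:H0→d3:- -> H0
  add 147.107.150.0/24 -> H2 at depth 24
  add 85.86.217.0/24 -> H3 at depth 24
  add 174.187.232.0/21 -> H1 at depth 21
  add 160.0.0.0/3 -> H0 at depth 3
  add 85.86.128.0/17 -> H2 at depth 17
  lookup 144.0.0.2: bits 100100 walk d0:H5→d1:-→d2:H0→d3:-→d4:-→d5:-→d6:H1 -> H1
  add 85.0.0.0/8 -> H2 at depth 8
  - 85.86.128.0/17 clear@17
  add 0.0.0.0/0 -> H0 at depth 0
  lookup 174.187.232.0: bits 101011101011101111101 walk d0:H0→d1:-→d2:H0→d3:H0→d4:-→d5:-→d6:-→d7:-→d8:-→d9:-→d10:-→d11:-→d12:-→d13:-→d14:-→d15:-→d16:-→d17:-→d18:-→d19:-→d20:-→d21:H1 -> H1
  lookup 174.187.232.1: bits 101011101011101111101 walk d0:H0→d1:-→d2:H0→d3:H0→d4:-→d5:-→d6:-→d7:-→d8:-→d9:-→d10:-→d11:-→d12:-→d13:-→d14:-→d15:-→d16:-→d17:-→d18:-→d19:-→d20:-→d21:H1 -> H1
  - 160.0.0.0/3 clear@3

== LOOKUPS ==
["H4","H4","H1","H1","H1","H1","H0","H2","H2","H5","H2","H1","H1","H0","H1","H1","H1"]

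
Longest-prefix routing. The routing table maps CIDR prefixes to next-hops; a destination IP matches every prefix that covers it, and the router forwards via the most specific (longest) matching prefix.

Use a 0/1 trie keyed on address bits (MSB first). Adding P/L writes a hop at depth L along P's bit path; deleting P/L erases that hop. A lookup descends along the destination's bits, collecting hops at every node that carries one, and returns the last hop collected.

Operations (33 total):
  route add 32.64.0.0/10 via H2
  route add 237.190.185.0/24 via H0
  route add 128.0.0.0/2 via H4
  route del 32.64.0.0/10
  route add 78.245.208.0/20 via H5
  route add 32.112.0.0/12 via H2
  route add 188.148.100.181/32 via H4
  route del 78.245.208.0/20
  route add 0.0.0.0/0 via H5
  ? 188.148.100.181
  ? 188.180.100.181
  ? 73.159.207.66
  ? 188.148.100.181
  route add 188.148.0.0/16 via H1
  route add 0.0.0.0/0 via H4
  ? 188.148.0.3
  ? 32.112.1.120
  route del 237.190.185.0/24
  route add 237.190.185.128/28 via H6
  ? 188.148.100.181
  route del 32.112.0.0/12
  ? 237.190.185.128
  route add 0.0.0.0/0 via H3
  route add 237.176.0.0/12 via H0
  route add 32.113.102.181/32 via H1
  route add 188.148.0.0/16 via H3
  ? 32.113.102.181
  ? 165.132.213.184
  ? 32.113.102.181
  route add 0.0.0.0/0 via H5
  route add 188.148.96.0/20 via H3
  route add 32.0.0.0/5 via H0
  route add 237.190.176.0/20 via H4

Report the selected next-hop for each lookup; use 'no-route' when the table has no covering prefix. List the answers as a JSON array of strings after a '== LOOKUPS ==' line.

Trace:
  + 32.64.0.0/10 (H2) depth=10
  + 237.190.185.0/24 (H0) depth=24
  + 128.0.0.0/2 (H4) depth=2
  - 32.64.0.0/10 clear@10
  + 78.245.208.0/20 (H5) depth=20
  + 32.112.0.0/12 (H2) depth=12
  + 188.148.100.181/32 (H4) depth=32
  - 78.245.208.0/20 clear@20
  + 0.0.0.0/0 (H5) depth=0
  ? 188.148.100.181  path d0:H5→d1:-→d2:H4→d3:-→d4:-→d5:-→d6:-→d7:-→d8:-→d9:-→d10:-→d11:-→d12:-→d13:-→d14:-→d15:-→d16:-→d17:-→d18:-→d19:-→d20:-→d21:-→d22:-→d23:-→d24:-→d25:-→d26:-→d27:-→d28:-→d29:-→d30:-→d31:-→d32:H4  best=H4
  ? 188.180.100.181  path d0:H5→d1:-→d2:H4→d3:-→d4:-→d5:-→d6:-→d7:-→d8:-→d9:-→d10:-  best=H4
  ? 73.159.207.66  path d0:H5→d1:-→d2:-→d3:-→d4:-→d5:-  best=H5
  ? 188.148.100.181  path d0:H5→d1:-→d2:H4→d3:-→d4:-→d5:-→d6:-→d7:-→d8:-→d9:-→d10:-→d11:-→d12:-→d13:-→d14:-→d15:-→d16:-→d17:-→d18:-→d19:-→d20:-→d21:-→d22:-→d23:-→d24:-→d25:-→d26:-→d27:-→d28:-→d29:-→d30:-→d31:-→d32:H4  best=H4
  + 188.148.0.0/16 (H1) depth=16
  + 0.0.0.0/0 (H4) depth=0
  ? 188.148.0.3  path d0:H4→d1:-→d2:H4→d3:-→d4:-→d5:-→d6:-→d7:-→d8:-→d9:-→d10:-→d11:-→d12:-→d13:-→d14:-→d15:-→d16:H1→d17:-  best=H1
  ? 32.112.1.120  path d0:H4→d1:-→d2:-→d3:-→d4:-→d5:-→d6:-→d7:-→d8:-→d9:-→d10:-→d11:-→d12:H2  best=H2
  - 237.190.185.0/24 clear@24
  + 237.190.185.128/28 (H6) depth=28
  ? 188.148.100.181  path d0:H4→d1:-→d2:H4→d3:-→d4:-→d5:-→d6:-→d7:-→d8:-→d9:-→d10:-→d11:-→d12:-→d13:-→d14:-→d15:-→d16:H1→d17:-→d18:-→d19:-→d20:-→d21:-→d22:-→d23:-→d24:-→d25:-→d26:-→d27:-→d28:-→d29:-→d30:-→d31:-→d32:H4  best=H4
  - 32.112.0.0/12 clear@12
  ? 237.190.185.128  path d0:H4→d1:-→d2:-→d3:-→d4:-→d5:-→d6:-→d7:-→d8:-→d9:-→d10:-→d11:-→d12:-→d13:-→d14:-→d15:-→d16:-→d17:-→d18:-→d19:-→d20:-→d21:-→d22:-→d23:-→d24:-→d25:-→d26:-→d27:-→d28:H6  best=H6
  + 0.0.0.0/0 (H3) depth=0
  + 237.176.0.0/12 (H0) depth=12
  + 32.113.102.181/32 (H1) depth=32
  + 188.148.0.0/16 (H3) depth=16
  ? 32.113.102.181  path d0:H3→d1:-→d2:-→d3:-→d4:-→d5:-→d6:-→d7:-→d8:-→d9:-→d10:-→d11:-→d12:-→d13:-→d14:-→d15:-→d16:-→d17:-→d18:-→d19:-→d20:-→d21:-→d22:-→d23:-→d24:-→d25:-→d26:-→d27:-→d28:-→d29:-→d30:-→d31:-→d32:H1  best=H1
  ? 165.132.213.184  path d0:H3→d1:-→d2:H4→d3:-  best=H4
  ? 32.113.102.181  path d0:H3→d1:-→d2:-→d3:-→d4:-→d5:-→d6:-→d7:-→d8:-→d9:-→d10:-→d11:-→d12:-→d13:-→d14:-→d15:-→d16:-→d17:-→d18:-→d19:-→d20:-→d21:-→d22:-→d23:-→d24:-→d25:-→d26:-→d27:-→d28:-→d29:-→d30:-→d31:-→d32:H1  best=H1
  + 0.0.0.0/0 (H5) depth=0
  + 188.148.96.0/20 (H3) depth=20
  + 32.0.0.0/5 (H0) depth=5
  + 237.190.176.0/20 (H4) depth=20

== LOOKUPS ==
["H4","H4","H5","H4","H1","H2","H4","H6","H1","H4","H1"]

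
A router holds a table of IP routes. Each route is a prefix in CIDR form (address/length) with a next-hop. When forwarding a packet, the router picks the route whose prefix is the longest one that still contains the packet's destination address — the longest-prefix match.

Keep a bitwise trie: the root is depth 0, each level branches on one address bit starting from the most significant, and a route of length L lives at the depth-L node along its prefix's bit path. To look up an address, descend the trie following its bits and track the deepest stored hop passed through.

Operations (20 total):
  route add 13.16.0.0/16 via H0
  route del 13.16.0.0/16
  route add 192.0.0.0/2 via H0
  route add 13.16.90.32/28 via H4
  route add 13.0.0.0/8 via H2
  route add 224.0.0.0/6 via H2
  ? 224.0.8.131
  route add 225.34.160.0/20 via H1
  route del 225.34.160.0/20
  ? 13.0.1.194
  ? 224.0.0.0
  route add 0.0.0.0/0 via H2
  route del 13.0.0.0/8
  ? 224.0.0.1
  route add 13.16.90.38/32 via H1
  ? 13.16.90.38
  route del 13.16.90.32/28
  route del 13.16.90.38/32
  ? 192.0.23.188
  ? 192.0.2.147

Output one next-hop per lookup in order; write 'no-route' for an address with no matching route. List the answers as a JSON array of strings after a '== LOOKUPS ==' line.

Apply in order:
  + 13.16.0.0/16 (H0) depth=16
  - 13.16.0.0/16 clear@16
  + 192.0.0.0/2 (H0) depth=2
  + 13.16.90.32/28 (H4) depth=28
  + 13.0.0.0/8 (H2) depth=8
  + 224.0.0.0/6 (H2) depth=6
  ? 224.0.8.131  path d0:-→d1:-→d2:H0→d3:-→d4:-→d5:-→d6:H2  best=H2
  + 225.34.160.0/20 (H1) depth=20
  - 225.34.160.0/20 clear@20
  ? 13.0.1.194  path d0:-→d1:-→d2:-→d3:-→d4:-→d5:-→d6:-→d7:-→d8:H2→d9:-→d10:-→d11:-  best=H2
  ? 224.0.0.0  path d0:-→d1:-→d2:H0→d3:-→d4:-→d5:-→d6:H2→d7:-  best=H2
  + 0.0.0.0/0 (H2) depth=0
  - 13.0.0.0/8 clear@8
  ? 224.0.0.1  path d0:H2→d1:-→d2:H0→d3:-→d4:-→d5:-→d6:H2→d7:-  best=H2
  + 13.16.90.38/32 (H1) depth=32
  ? 13.16.90.38  path d0:H2→d1:-→d2:-→d3:-→d4:-→d5:-→d6:-→d7:-→d8:-→d9:-→d10:-→d11:-→d12:-→d13:-→d14:-→d15:-→d16:-→d17:-→d18:-→d19:-→d20:-→d21:-→d22:-→d23:-→d24:-→d25:-→d26:-→d27:-→d28:H4→d29:-→d30:-→d31:-→d32:H1  best=H1
  - 13.16.90.32/28 clear@28
  - 13.16.90.38/32 clear@32
  ? 192.0.23.188  path d0:H2→d1:-→d2:H0  best=H0
  ? 192.0.2.147  path d0:H2→d1:-→d2:H0  best=H0

== LOOKUPS ==
["H2","H2","H2","H2","H1","H0","H0"]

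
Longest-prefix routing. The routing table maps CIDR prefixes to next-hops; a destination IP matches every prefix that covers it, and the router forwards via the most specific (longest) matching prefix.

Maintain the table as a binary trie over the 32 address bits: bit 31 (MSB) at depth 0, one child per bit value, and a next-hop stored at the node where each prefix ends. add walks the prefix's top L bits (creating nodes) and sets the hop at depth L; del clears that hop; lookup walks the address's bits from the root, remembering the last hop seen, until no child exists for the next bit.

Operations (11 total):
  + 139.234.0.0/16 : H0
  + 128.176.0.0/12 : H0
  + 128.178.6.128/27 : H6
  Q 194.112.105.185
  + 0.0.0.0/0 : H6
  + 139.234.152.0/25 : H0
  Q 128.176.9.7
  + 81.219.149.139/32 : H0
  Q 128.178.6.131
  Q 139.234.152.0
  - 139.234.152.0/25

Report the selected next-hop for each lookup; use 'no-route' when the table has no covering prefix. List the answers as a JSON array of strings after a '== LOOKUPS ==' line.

Trace:
  add 139.234.0.0/16 -> H0 at depth 16
  add 128.176.0.0/12 -> H0 at depth 12
  add 128.178.6.128/27 -> H6 at depth 27
  ? 194.112.105.185  path d0:-→d1:-  best=no-route
  add 0.0.0.0/0 -> H6 at depth 0
  add 139.234.152.0/25 -> H0 at depth 25
  ? 128.176.9.7  path d0:H6→d1:-→d2:-→d3:-→d4:-→d5:-→d6:-→d7:-→d8:-→d9:-→d10:-→d11:-→d12:H0→d13:-→d14:-  best=H0
  add 81.219.149.139/32 -> H0 at depth 32
  ? 128.178.6.131  path d0:H6→d1:-→d2:-→d3:-→d4:-→d5:-→d6:-→d7:-→d8:-→d9:-→d10:-→d11:-→d12:H0→d13:-→d14:-→d15:-→d16:-→d17:-→d18:-→d19:-→d20:-→d21:-→d22:-→d23:-→d24:-→d25:-→d26:-→d27:H6  best=H6
  ? 139.234.152.0  path d0:H6→d1:-→d2:-→d3:-→d4:-→d5:-→d6:-→d7:-→d8:-→d9:-→d10:-→d11:-→d12:-→d13:-→d14:-→d15:-→d16:H0→d17:-→d18:-→d19:-→d20:-→d21:-→d22:-→d23:-→d24:-→d25:H0  best=H0
  - 139.234.152.0/25 clear@25

== LOOKUPS ==
["no-route","H0","H6","H0"]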